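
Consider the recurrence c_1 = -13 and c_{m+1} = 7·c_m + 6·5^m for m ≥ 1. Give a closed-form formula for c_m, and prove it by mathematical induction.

Computing the first terms: c_1 = -13, c_2 = -61, c_3 = -277. This suggests c_m = -3·5^m + 2·7^(m - 1).
When m = 1: the formula gives -13 = -13 = c_1.
For the inductive step, assume it holds for an arbitrary k ≥ 1, so c_k = -3·5^k + 2·7^(k - 1).
Then c_{k+1} = 7·c_k + 6·5^k = 7·(-3·5^k + 2·7^(k - 1)) + 6·5^k = -3·5^(k + 1) + 2·7^k = -3·5^(k+1) + 2·7^((k+1) - 1),
which is the claimed formula at m = k+1.
This completes the induction.

c_m = -3·5^m + 2·7^(m - 1)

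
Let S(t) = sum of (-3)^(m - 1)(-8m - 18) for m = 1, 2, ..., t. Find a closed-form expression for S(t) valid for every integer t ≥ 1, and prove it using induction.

S(t) = (-3)^t(2t + 5) - 5

We claim S(t) = (-3)^t(2t + 5) - 5 for all t ≥ 1.
Base case (t = 1): S(1) = -26, and the closed form gives -26. They agree.
Suppose the result is true for t = m, so S(m) = (-3)^m(2m + 5) - 5.
Then S(m+1) = S(m) + ((-3)^m(-8m - 26)) = ((-3)^m(2m + 5) - 5) + ((-3)^m(-8m - 26)).
Simplifying, S(m+1) = -6(-3)^m·m - 21(-3)^m - 5 = (-3)^(m+1)(2(m+1) + 5) - 5,
which is the closed form with t = m+1.
By the principle of mathematical induction, the result holds for all t ≥ 1.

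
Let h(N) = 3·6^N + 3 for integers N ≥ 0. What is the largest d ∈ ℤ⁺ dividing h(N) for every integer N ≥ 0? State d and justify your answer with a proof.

d = 3

Computing the first values: h(0) = 6 and h(1) = 21; gcd(6, 21) = 3, so d ≤ 3.
We prove 3 | 3·6^N + 3 for all N ≥ 0 by induction on N.
Base case (N = 0): h(0) = 6 = 3·(2), so 3 | h(0).
Suppose the result is true for N = p, i.e. 3 | h(p). Then
h(p+1) = 3·6^(p+1) + 3 = 6·(3·6^p + 3) - 15 = 6·h(p) - 15. The first term is divisible by 3 by the inductive hypothesis, and -15 is divisible by 3. Hence 3 | h(p+1).
This completes the induction.
Therefore the largest such d is 3.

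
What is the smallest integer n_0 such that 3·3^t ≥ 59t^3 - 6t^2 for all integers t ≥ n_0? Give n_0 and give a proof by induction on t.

n_0 = 9

At t = 8: 19683 < 29824, so the inequality fails and n_0 ≥ 9. We prove 3·3^t ≥ 59t^3 - 6t^2 for all t ≥ 9.
Base step (t = 9): 3·3^t = 59049 and 59t^3 - 6t^2 = 42525, so 59049 ≥ 42525.
For the inductive step, assume it holds for an arbitrary m ≥ 9, so 3·3^m ≥ 59m^3 - 6m^2.
Then 3·3^(m + 1) = 3·(3·3^m) ≥ 3·(59m^3 - 6m^2).
Also, for m ≥ 9 we have 3·(59m^3 - 6m^2) ≥ 59(m+1)^3 - 6(m+1)^2, since 3·(59m^3 - 6m^2) − (59(m+1)^3 - 6(m+1)^2) = 118m^3 - 189m^2 - 165m - 53, which is nonnegative for all m ≥ 9.
Combining, 3·3^(m + 1) ≥ 59(m+1)^3 - 6(m+1)^2.
By induction, the statement is established for all t ≥ 9.
Hence the smallest such n_0 is 9.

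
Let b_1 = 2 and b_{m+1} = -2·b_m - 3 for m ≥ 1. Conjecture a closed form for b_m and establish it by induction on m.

Computing the first terms: b_1 = 2, b_2 = -7, b_3 = 11. This suggests b_m = 3(-2)^(m - 1) - 1.
When m = 1: the formula gives 2 = 2 = b_1.
For the inductive step, assume it holds for an arbitrary p ≥ 1, so b_p = 3(-2)^(p - 1) - 1.
Then b_{p+1} = -2·b_p - 3 = -2·(3(-2)^(p - 1) - 1) - 3 = 3(-2)^p - 1 = 3(-2)^((p+1) - 1) - 1,
which is the claimed formula at m = p+1.
By the principle of mathematical induction, the result holds for all m ≥ 1.

b_m = 3(-2)^(m - 1) - 1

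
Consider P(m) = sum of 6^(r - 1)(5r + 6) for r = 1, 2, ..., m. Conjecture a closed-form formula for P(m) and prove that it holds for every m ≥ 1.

We claim P(m) = 6^m(m + 1) - 1 for all m ≥ 1.
For the base case m = 1: P(1) = 11, and the closed form gives 11. They agree.
Inductive step: assume the claim holds for m = r, so P(r) = 6^r(r + 1) - 1.
Then P(r+1) = P(r) + (6^r(5r + 11)) = (6^r(r + 1) - 1) + (6^r(5r + 11)).
Simplifying, P(r+1) = 6·6^r·r + 12·6^r - 1 = 6^(r+1)((r+1) + 1) - 1,
which is the closed form with m = r+1.
By the principle of mathematical induction, the result holds for all m ≥ 1.

P(m) = 6^m(m + 1) - 1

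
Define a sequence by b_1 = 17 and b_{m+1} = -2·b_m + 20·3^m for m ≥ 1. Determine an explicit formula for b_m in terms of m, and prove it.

Computing the first terms: b_1 = 17, b_2 = 26, b_3 = 128. This suggests b_m = 5(-2)^(m - 1) + 4·3^m.
Base case (m = 1): the formula gives 17 = 17 = b_1.
For the inductive step, assume it holds for an arbitrary r ≥ 1, so b_r = 5(-2)^(r - 1) + 4·3^r.
Then b_{r+1} = -2·b_r + 20·3^r = -2·(5(-2)^(r - 1) + 4·3^r) + 20·3^r = 5(-2)^r + 4·3^(r + 1) = 5(-2)^((r+1) - 1) + 4·3^(r+1),
which is the claimed formula at m = r+1.
This completes the induction.

b_m = 5(-2)^(m - 1) + 4·3^m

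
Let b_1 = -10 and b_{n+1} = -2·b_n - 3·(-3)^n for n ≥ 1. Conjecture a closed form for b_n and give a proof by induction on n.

b_n = -(-2)^(n - 1) - (-3)^(n + 1)

Computing the first terms: b_1 = -10, b_2 = 29, b_3 = -85. This suggests b_n = -(-2)^(n - 1) - (-3)^(n + 1).
For the base case n = 1: the formula gives -10 = -10 = b_1.
Inductive step: assume the claim holds for n = i, so b_i = -(-2)^(i - 1) - (-3)^(i + 1).
Then b_{i+1} = -2·b_i - 3·(-3)^i = -2·(-(-2)^(i - 1) - (-3)^(i + 1)) - 3·(-3)^i = -(-2)^i - (-3)^(i + 2) = -(-2)^((i+1) - 1) - (-3)^((i+1) + 1),
which is the claimed formula at n = i+1.
Hence, by induction on n, the claim holds for every n ≥ 1.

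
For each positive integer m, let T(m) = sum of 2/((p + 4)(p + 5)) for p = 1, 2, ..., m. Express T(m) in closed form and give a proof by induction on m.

T(m) = 2m/(5(m + 5))

We claim T(m) = 2m/(5(m + 5)) for all m ≥ 1.
Base step (m = 1): T(1) = 1/15, and the closed form gives 1/15. They agree.
Inductive step: suppose the statement holds for some p ≥ 1, so T(p) = 2p/(5(p + 5)).
Then T(p+1) = T(p) + (2/((p + 5)(p + 6))) = (2p/(5(p + 5))) + (2/((p + 5)(p + 6))).
Simplifying, T(p+1) = 2(p + 1)/(5(p + 6)) = 2(p+1)/(5((p+1) + 5)),
which is the closed form with m = p+1.
By the principle of mathematical induction, the result holds for all m ≥ 1.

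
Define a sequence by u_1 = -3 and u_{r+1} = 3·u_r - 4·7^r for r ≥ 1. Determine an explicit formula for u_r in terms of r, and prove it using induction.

Computing the first terms: u_1 = -3, u_2 = -37, u_3 = -307. This suggests u_r = 4·3^(r - 1) - 7^r.
When r = 1: the formula gives -3 = -3 = u_1.
Inductive step: suppose the statement holds for some p ≥ 1, so u_p = 4·3^(p - 1) - 7^p.
Then u_{p+1} = 3·u_p - 4·7^p = 3·(4·3^(p - 1) - 7^p) - 4·7^p = 4·3^p - 7^(p + 1) = 4·3^((p+1) - 1) - 7^(p+1),
which is the claimed formula at r = p+1.
Hence, by induction on r, the claim holds for every r ≥ 1.

u_r = 4·3^(r - 1) - 7^r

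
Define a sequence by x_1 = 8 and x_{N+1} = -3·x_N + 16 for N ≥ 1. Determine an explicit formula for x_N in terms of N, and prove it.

x_N = 4(-3)^(N - 1) + 4

Computing the first terms: x_1 = 8, x_2 = -8, x_3 = 40. This suggests x_N = 4(-3)^(N - 1) + 4.
When N = 1: the formula gives 8 = 8 = x_1.
Suppose the result is true for N = r, so x_r = 4(-3)^(r - 1) + 4.
Then x_{r+1} = -3·x_r + 16 = -3·(4(-3)^(r - 1) + 4) + 16 = 4(-3)^r + 4 = 4(-3)^((r+1) - 1) + 4,
which is the claimed formula at N = r+1.
Hence, by induction on N, the claim holds for every N ≥ 1.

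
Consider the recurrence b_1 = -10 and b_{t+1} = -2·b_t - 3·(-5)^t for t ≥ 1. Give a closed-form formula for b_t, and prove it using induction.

b_t = -5(-2)^(t - 1) + (-5)^t

Computing the first terms: b_1 = -10, b_2 = 35, b_3 = -145. This suggests b_t = -5(-2)^(t - 1) + (-5)^t.
For the base case t = 1: the formula gives -10 = -10 = b_1.
Inductive step: assume the claim holds for t = k, so b_k = -5(-2)^(k - 1) + (-5)^k.
Then b_{k+1} = -2·b_k - 3·(-5)^k = -2·(-5(-2)^(k - 1) + (-5)^k) - 3·(-5)^k = -5(-2)^k + (-5)^(k + 1) = -5(-2)^((k+1) - 1) + (-5)^(k+1),
which is the claimed formula at t = k+1.
By induction, the statement is established for all t ≥ 1.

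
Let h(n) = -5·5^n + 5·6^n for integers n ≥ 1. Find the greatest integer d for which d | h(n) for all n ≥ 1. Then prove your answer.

d = 5

Computing the first values: h(1) = 5 and h(2) = 55; gcd(5, 55) = 5, so d ≤ 5.
We prove 5 | -5·5^n + 5·6^n for all n ≥ 1 by induction on n.
When n = 1: h(1) = 5 = 5·(1), so 5 | h(1).
Suppose the result is true for n = m, i.e. 5 | h(m). Then
h(m+1) − 6·h(m) = (-5·5^(m+1) + 5·6^(m+1)) − 6·(-5·5^m + 5·6^m) = (-5)·5^m·(5 − 6) = (5)·5^m. Since 5 | h(m) by the inductive hypothesis, 5 | 6·h(m); and 5 | 5 since 5 = 5·1. Therefore 5 | h(m+1).
By the principle of mathematical induction, the result holds for all n ≥ 1.
Therefore the largest such d is 5.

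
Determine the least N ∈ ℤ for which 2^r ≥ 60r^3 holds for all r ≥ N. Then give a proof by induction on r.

N = 19

At r = 18: 262144 < 349920, so the inequality fails and N ≥ 19. We prove 2^r ≥ 60r^3 for all r ≥ 19.
When r = 19: 2^r = 524288 and 60r^3 = 411540, so 524288 ≥ 411540.
Suppose the result is true for r = m, so 2^m ≥ 60m^3.
Then 2^(m + 1) = 2·(2^m) ≥ 2·(60m^3).
Also, for m ≥ 19 we have 2·(60m^3) ≥ 60(m+1)^3, since 2 ≥ (1 + 1/m)^3 for all m ≥ 19.
Combining, 2^(m + 1) ≥ 60(m+1)^3.
Hence, by induction on r, the claim holds for every r ≥ 19.
Hence the smallest such N is 19.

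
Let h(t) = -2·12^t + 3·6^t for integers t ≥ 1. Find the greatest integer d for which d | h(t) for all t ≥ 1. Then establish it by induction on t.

Computing the first values: h(1) = -6 and h(2) = -180; gcd(-6, -180) = 6, so d ≤ 6.
We prove 6 | -2·12^t + 3·6^t for all t ≥ 1 by induction on t.
Base step (t = 1): h(1) = -6 = 6·(-1), so 6 | h(1).
Inductive step: suppose the statement holds for some m ≥ 1, i.e. 6 | h(m). Then
h(m+1) − 12·h(m) = (-2·12^(m+1) + 3·6^(m+1)) − 12·(-2·12^m + 3·6^m) = (3)·6^m·(6 − 12) = (-18)·6^m. Since 6 | h(m) by the inductive hypothesis, 6 | 12·h(m); and 6 | -18 since -18 = 6·-3. Therefore 6 | h(m+1).
This completes the induction.
Therefore the largest such d is 6.

d = 6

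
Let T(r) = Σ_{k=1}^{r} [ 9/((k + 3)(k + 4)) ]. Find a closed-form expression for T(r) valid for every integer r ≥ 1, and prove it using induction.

T(r) = 9r/(4(r + 4))

We claim T(r) = 9r/(4(r + 4)) for all r ≥ 1.
Base case (r = 1): T(1) = 9/20, and the closed form gives 9/20. They agree.
For the inductive step, assume it holds for an arbitrary k ≥ 1, so T(k) = 9k/(4(k + 4)).
Then T(k+1) = T(k) + (9/((k + 4)(k + 5))) = (9k/(4(k + 4))) + (9/((k + 4)(k + 5))).
Simplifying, T(k+1) = 9(k + 1)/(4(k + 5)) = 9(k+1)/(4((k+1) + 4)),
which is the closed form with r = k+1.
Hence, by induction on r, the claim holds for every r ≥ 1.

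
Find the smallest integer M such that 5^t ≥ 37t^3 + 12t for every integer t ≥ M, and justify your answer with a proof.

M = 6

At t = 5: 3125 < 4685, so the inequality fails and M ≥ 6. We prove 5^t ≥ 37t^3 + 12t for all t ≥ 6.
When t = 6: 5^t = 15625 and 37t^3 + 12t = 8064, so 15625 ≥ 8064.
Inductive step: suppose the statement holds for some j ≥ 6, so 5^j ≥ 37j^3 + 12j.
Then 5^(j + 1) = 5·(5^j) ≥ 5·(37j^3 + 12j).
Also, for j ≥ 6 we have 5·(37j^3 + 12j) ≥ 37(j+1)^3 + 12(j+1), since 5·(37j^3 + 12j) − (37(j+1)^3 + 12(j+1)) = 148j^3 - 111j^2 - 63j - 49, which is nonnegative for all j ≥ 6.
Combining, 5^(j + 1) ≥ 37(j+1)^3 + 12(j+1).
By induction, the statement is established for all t ≥ 6.
Hence the smallest such M is 6.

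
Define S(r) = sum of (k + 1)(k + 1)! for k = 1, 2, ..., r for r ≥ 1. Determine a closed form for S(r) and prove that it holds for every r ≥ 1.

S(r) = (r + 2)! - 2

We claim S(r) = (r + 2)! - 2 for all r ≥ 1.
Base step (r = 1): S(1) = 4, and the closed form gives 4. They agree.
Suppose the result is true for r = k, so S(k) = (k + 2)! - 2.
Then S(k+1) = S(k) + ((k + 2)(k + 2)!) = ((k + 2)! - 2) + ((k + 2)(k + 2)!).
Simplifying, S(k+1) = ((k+1) + 2)! - 2,
which is the closed form with r = k+1.
This completes the induction.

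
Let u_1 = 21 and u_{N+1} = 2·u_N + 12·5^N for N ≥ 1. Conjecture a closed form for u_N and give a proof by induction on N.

Computing the first terms: u_1 = 21, u_2 = 102, u_3 = 504. This suggests u_N = 2^(N - 1) + 4·5^N.
Base step (N = 1): the formula gives 21 = 21 = u_1.
Suppose the result is true for N = i, so u_i = 2^(i - 1) + 4·5^i.
Then u_{i+1} = 2·u_i + 12·5^i = 2·(2^(i - 1) + 4·5^i) + 12·5^i = 2^i + 4·5^(i + 1) = 2^((i+1) - 1) + 4·5^(i+1),
which is the claimed formula at N = i+1.
This completes the induction.

u_N = 2^(N - 1) + 4·5^N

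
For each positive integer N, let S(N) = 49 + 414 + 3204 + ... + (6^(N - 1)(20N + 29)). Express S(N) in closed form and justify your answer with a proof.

We claim S(N) = 6^N(4N + 5) - 5 for all N ≥ 1.
For the base case N = 1: S(1) = 49, and the closed form gives 49. They agree.
Inductive step: suppose the statement holds for some k ≥ 1, so S(k) = 6^k(4k + 5) - 5.
Then S(k+1) = S(k) + (6^k(20k + 49)) = (6^k(4k + 5) - 5) + (6^k(20k + 49)).
Simplifying, S(k+1) = 24·6^k·k + 54·6^k - 5 = 6^(k+1)(4(k+1) + 5) - 5,
which is the closed form with N = k+1.
This completes the induction.

S(N) = 6^N(4N + 5) - 5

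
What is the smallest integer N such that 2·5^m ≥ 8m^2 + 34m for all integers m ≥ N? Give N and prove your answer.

N = 3

At m = 2: 50 < 100, so the inequality fails and N ≥ 3. We prove 2·5^m ≥ 8m^2 + 34m for all m ≥ 3.
Base case (m = 3): 2·5^m = 250 and 8m^2 + 34m = 174, so 250 ≥ 174.
Suppose the result is true for m = k, so 2·5^k ≥ 8k^2 + 34k.
Then 2·5^(k + 1) = 5·(2·5^k) ≥ 5·(8k^2 + 34k).
Also, for k ≥ 3 we have 5·(8k^2 + 34k) ≥ 8(k+1)^2 + 34(k+1), since 5·(8k^2 + 34k) − (8(k+1)^2 + 34(k+1)) = 32k^2 + 120k - 42, which is nonnegative for all k ≥ 3.
Combining, 2·5^(k + 1) ≥ 8(k+1)^2 + 34(k+1).
By the principle of mathematical induction, the result holds for all m ≥ 3.
Hence the smallest such N is 3.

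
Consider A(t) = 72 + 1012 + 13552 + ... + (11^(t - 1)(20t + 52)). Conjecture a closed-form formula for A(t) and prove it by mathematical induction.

A(t) = 11^t(2t + 5) - 5

We claim A(t) = 11^t(2t + 5) - 5 for all t ≥ 1.
Base case (t = 1): A(1) = 72, and the closed form gives 72. They agree.
Inductive step: suppose the statement holds for some k ≥ 1, so A(k) = 11^k(2k + 5) - 5.
Then A(k+1) = A(k) + (11^k(20k + 72)) = (11^k(2k + 5) - 5) + (11^k(20k + 72)).
Simplifying, A(k+1) = 22·11^k·k + 77·11^k - 5 = 11^(k+1)(2(k+1) + 5) - 5,
which is the closed form with t = k+1.
By the principle of mathematical induction, the result holds for all t ≥ 1.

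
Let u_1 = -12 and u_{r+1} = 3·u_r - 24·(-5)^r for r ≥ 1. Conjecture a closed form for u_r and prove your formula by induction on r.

u_r = 3(-5)^r + 3^r

Computing the first terms: u_1 = -12, u_2 = 84, u_3 = -348. This suggests u_r = 3(-5)^r + 3^r.
Base case (r = 1): the formula gives -12 = -12 = u_1.
Inductive step: suppose the statement holds for some p ≥ 1, so u_p = 3(-5)^p + 3^p.
Then u_{p+1} = 3·u_p - 24·(-5)^p = 3·(3(-5)^p + 3^p) - 24·(-5)^p = 3(-5)^(p + 1) + 3^(p + 1),
which is the claimed formula at r = p+1.
Hence, by induction on r, the claim holds for every r ≥ 1.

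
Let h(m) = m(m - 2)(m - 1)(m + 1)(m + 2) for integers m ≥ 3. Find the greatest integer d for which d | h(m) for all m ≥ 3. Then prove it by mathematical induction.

Computing the first values: h(3) = 120 and h(4) = 720; gcd(120, 720) = 120, so d ≤ 120.
We prove 120 | m(m - 2)(m - 1)(m + 1)(m + 2) for all m ≥ 3 by induction on m.
When m = 3: h(3) = 120 = 120·(1), so 120 | h(3).
Inductive step: assume the claim holds for m = r, i.e. 120 | h(r). Then
h(r+1) − h(r) = (r-1)·r·(r+1)·(r+2)·(r+3) − (r-2)·(r-1)·r·(r+1)·(r+2) = (r-1)·r·(r+1)·(r+2)·[(r+3) − (r-2)] = 5·(r-1)·r·(r+1)·(r+2). The product of 4 consecutive integers is divisible by (4)! = 24, so h(r+1) − h(r) is divisible by 5·24 = 120. By the inductive hypothesis 120 | h(r), hence 120 | h(r+1).
Hence, by induction on m, the claim holds for every m ≥ 3.
Therefore the largest such d is 120.

d = 120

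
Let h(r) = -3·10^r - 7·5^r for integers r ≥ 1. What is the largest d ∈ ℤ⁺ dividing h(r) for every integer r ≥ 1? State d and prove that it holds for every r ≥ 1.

d = 5

Computing the first values: h(1) = -65 and h(2) = -475; gcd(-65, -475) = 5, so d ≤ 5.
We prove 5 | -3·10^r - 7·5^r for all r ≥ 1 by induction on r.
Base case (r = 1): h(1) = -65 = 5·(-13), so 5 | h(1).
Suppose the result is true for r = k, i.e. 5 | h(k). Then
h(k+1) − 10·h(k) = (-3·10^(k+1) - 7·5^(k+1)) − 10·(-3·10^k - 7·5^k) = (-7)·5^k·(5 − 10) = (35)·5^k. Since 5 | h(k) by the inductive hypothesis, 5 | 10·h(k); and 5 | 35 since 35 = 5·7. Therefore 5 | h(k+1).
Hence, by induction on r, the claim holds for every r ≥ 1.
Therefore the largest such d is 5.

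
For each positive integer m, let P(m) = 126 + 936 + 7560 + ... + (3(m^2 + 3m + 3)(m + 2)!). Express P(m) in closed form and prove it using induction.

We claim P(m) = (3m + 3)(m + 3)! - 18 for all m ≥ 1.
When m = 1: P(1) = 126, and the closed form gives 126. They agree.
Suppose the result is true for m = j, so P(j) = (3j + 3)(j + 3)! - 18.
Then P(j+1) = P(j) + (3(j^2 + 5j + 7)(j + 3)!) = ((3j + 3)(j + 3)! - 18) + (3(j^2 + 5j + 7)(j + 3)!).
Simplifying, P(j+1) = (3(j+1) + 3)((j+1) + 3)! - 18,
which is the closed form with m = j+1.
Hence, by induction on m, the claim holds for every m ≥ 1.

P(m) = (3m + 3)(m + 3)! - 18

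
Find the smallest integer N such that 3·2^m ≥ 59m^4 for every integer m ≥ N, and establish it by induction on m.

At m = 22: 12582912 < 13821104, so the inequality fails and N ≥ 23. We prove 3·2^m ≥ 59m^4 for all m ≥ 23.
Base step (m = 23): 3·2^m = 25165824 and 59m^4 = 16510619, so 25165824 ≥ 16510619.
Inductive step: suppose the statement holds for some p ≥ 23, so 3·2^p ≥ 59p^4.
Then 3·2^(p + 1) = 2·(3·2^p) ≥ 2·(59p^4).
Also, for p ≥ 23 we have 2·(59p^4) ≥ 59(p+1)^4, since 2 ≥ (1 + 1/p)^4 for all p ≥ 23.
Combining, 3·2^(p + 1) ≥ 59(p+1)^4.
Hence, by induction on m, the claim holds for every m ≥ 23.
Hence the smallest such N is 23.

N = 23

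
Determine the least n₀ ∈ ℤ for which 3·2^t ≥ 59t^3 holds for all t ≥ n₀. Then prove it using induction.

At t = 16: 196608 < 241664, so the inequality fails and n₀ ≥ 17. We prove 3·2^t ≥ 59t^3 for all t ≥ 17.
Base step (t = 17): 3·2^t = 393216 and 59t^3 = 289867, so 393216 ≥ 289867.
Inductive step: assume the claim holds for t = r, so 3·2^r ≥ 59r^3.
Then 3·2^(r + 1) = 2·(3·2^r) ≥ 2·(59r^3).
Also, for r ≥ 17 we have 2·(59r^3) ≥ 59(r+1)^3, since 2 ≥ (1 + 1/r)^3 for all r ≥ 17.
Combining, 3·2^(r + 1) ≥ 59(r+1)^3.
By induction, the statement is established for all t ≥ 17.
Hence the smallest such n₀ is 17.

n₀ = 17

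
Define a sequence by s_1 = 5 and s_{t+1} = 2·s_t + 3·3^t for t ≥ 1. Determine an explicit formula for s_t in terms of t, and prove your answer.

s_t = -2^(t + 1) + 3^(t + 1)

Computing the first terms: s_1 = 5, s_2 = 19, s_3 = 65. This suggests s_t = -2^(t + 1) + 3^(t + 1).
Base case (t = 1): the formula gives 5 = 5 = s_1.
For the inductive step, assume it holds for an arbitrary m ≥ 1, so s_m = -2^(m + 1) + 3^(m + 1).
Then s_{m+1} = 2·s_m + 3·3^m = 2·(-2^(m + 1) + 3^(m + 1)) + 3·3^m = -2^(m + 2) + 3^(m + 2) = -2^((m+1) + 1) + 3^((m+1) + 1),
which is the claimed formula at t = m+1.
Hence, by induction on t, the claim holds for every t ≥ 1.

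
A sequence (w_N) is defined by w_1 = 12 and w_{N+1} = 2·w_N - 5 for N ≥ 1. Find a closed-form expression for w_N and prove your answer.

Computing the first terms: w_1 = 12, w_2 = 19, w_3 = 33. This suggests w_N = 7·2^(N - 1) + 5.
When N = 1: the formula gives 12 = 12 = w_1.
Inductive step: assume the claim holds for N = k, so w_k = 7·2^(k - 1) + 5.
Then w_{k+1} = 2·w_k - 5 = 2·(7·2^(k - 1) + 5) - 5 = 7·2^k + 5 = 7·2^((k+1) - 1) + 5,
which is the claimed formula at N = k+1.
This completes the induction.

w_N = 7·2^(N - 1) + 5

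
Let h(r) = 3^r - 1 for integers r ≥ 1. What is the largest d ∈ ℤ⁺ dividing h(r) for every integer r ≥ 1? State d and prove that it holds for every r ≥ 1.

d = 2

Computing the first values: h(1) = 2 and h(2) = 8; gcd(2, 8) = 2, so d ≤ 2.
We prove 2 | 3^r - 1 for all r ≥ 1 by induction on r.
For the base case r = 1: h(1) = 2 = 2·(1), so 2 | h(1).
For the inductive step, assume it holds for an arbitrary j ≥ 1, i.e. 2 | h(j). Then
3^{j+1} − 1^{j+1} = 3·3^j − 1·1^j = 3·(3^j − 1^j) + (2)·1^j. The first term is divisible by 2 by the inductive hypothesis, and the second term (2)·1^j is divisible by 2 since 2 | 2. Hence 2 | h(j+1).
By the principle of mathematical induction, the result holds for all r ≥ 1.
Therefore the largest such d is 2.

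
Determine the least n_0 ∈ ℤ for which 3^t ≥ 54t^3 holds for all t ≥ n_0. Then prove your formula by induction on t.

At t = 9: 19683 < 39366, so the inequality fails and n_0 ≥ 10. We prove 3^t ≥ 54t^3 for all t ≥ 10.
Base step (t = 10): 3^t = 59049 and 54t^3 = 54000, so 59049 ≥ 54000.
Inductive step: suppose the statement holds for some j ≥ 10, so 3^j ≥ 54j^3.
Then 3^(j + 1) = 3·(3^j) ≥ 3·(54j^3).
Also, for j ≥ 10 we have 3·(54j^3) ≥ 54(j+1)^3, since 3 ≥ (1 + 1/j)^3 for all j ≥ 10.
Combining, 3^(j + 1) ≥ 54(j+1)^3.
Hence, by induction on t, the claim holds for every t ≥ 10.
Hence the smallest such n_0 is 10.

n_0 = 10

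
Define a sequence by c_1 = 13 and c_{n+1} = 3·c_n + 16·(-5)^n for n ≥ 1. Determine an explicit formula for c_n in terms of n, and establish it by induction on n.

c_n = -2(-5)^n + 3^n

Computing the first terms: c_1 = 13, c_2 = -41, c_3 = 277. This suggests c_n = -2(-5)^n + 3^n.
Base step (n = 1): the formula gives 13 = 13 = c_1.
Inductive step: suppose the statement holds for some k ≥ 1, so c_k = -2(-5)^k + 3^k.
Then c_{k+1} = 3·c_k + 16·(-5)^k = 3·(-2(-5)^k + 3^k) + 16·(-5)^k = -2(-5)^(k + 1) + 3^(k + 1),
which is the claimed formula at n = k+1.
By the principle of mathematical induction, the result holds for all n ≥ 1.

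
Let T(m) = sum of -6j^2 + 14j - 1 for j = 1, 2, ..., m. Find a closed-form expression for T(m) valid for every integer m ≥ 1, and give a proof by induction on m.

T(m) = -m(2m^2 - 4m - 5)

We claim T(m) = -m(2m^2 - 4m - 5) for all m ≥ 1.
Base case (m = 1): T(1) = 7, and the closed form gives 7. They agree.
For the inductive step, assume it holds for an arbitrary j ≥ 1, so T(j) = j(-2j^2 + 4j + 5).
Then T(j+1) = T(j) + (-6j^2 + 2j + 7) = (j(-2j^2 + 4j + 5)) + (-6j^2 + 2j + 7).
Simplifying, T(j+1) = -(j + 1)(2j^2 - 7) = -(j+1)(2(j+1)^2 - 4(j+1) - 5),
which is the closed form with m = j+1.
Hence, by induction on m, the claim holds for every m ≥ 1.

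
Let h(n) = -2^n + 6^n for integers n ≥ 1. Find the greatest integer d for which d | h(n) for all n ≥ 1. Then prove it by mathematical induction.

Computing the first values: h(1) = 4 and h(2) = 32; gcd(4, 32) = 4, so d ≤ 4.
We prove 4 | -2^n + 6^n for all n ≥ 1 by induction on n.
When n = 1: h(1) = 4 = 4·(1), so 4 | h(1).
Suppose the result is true for n = j, i.e. 4 | h(j). Then
6^{j+1} − 2^{j+1} = 6·6^j − 2·2^j = 6·(6^j − 2^j) + (4)·2^j. The first term is divisible by 4 by the inductive hypothesis, and the second term (4)·2^j is divisible by 4 since 4 | 4. Hence 4 | h(j+1).
By the principle of mathematical induction, the result holds for all n ≥ 1.
Therefore the largest such d is 4.

d = 4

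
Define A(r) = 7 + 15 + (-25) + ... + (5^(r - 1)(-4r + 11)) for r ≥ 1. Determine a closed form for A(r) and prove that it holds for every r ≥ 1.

We claim A(r) = 5^r(-r + 3) - 3 for all r ≥ 1.
Base case (r = 1): A(1) = 7, and the closed form gives 7. They agree.
Inductive step: suppose the statement holds for some p ≥ 1, so A(p) = 5^p(-p + 3) - 3.
Then A(p+1) = A(p) + (5^p(-4p + 7)) = (5^p(-p + 3) - 3) + (5^p(-4p + 7)).
Simplifying, A(p+1) = -5·5^p·p + 10·5^p - 3 = 5^(p+1)(-(p+1) + 3) - 3,
which is the closed form with r = p+1.
Hence, by induction on r, the claim holds for every r ≥ 1.

A(r) = 5^r(-r + 3) - 3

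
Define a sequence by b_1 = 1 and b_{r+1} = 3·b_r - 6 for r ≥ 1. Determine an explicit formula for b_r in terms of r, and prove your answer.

b_r = -2·3^(r - 1) + 3

Computing the first terms: b_1 = 1, b_2 = -3, b_3 = -15. This suggests b_r = -2·3^(r - 1) + 3.
When r = 1: the formula gives 1 = 1 = b_1.
Suppose the result is true for r = p, so b_p = -2·3^(p - 1) + 3.
Then b_{p+1} = 3·b_p - 6 = 3·(-2·3^(p - 1) + 3) - 6 = -2·3^p + 3 = -2·3^((p+1) - 1) + 3,
which is the claimed formula at r = p+1.
This completes the induction.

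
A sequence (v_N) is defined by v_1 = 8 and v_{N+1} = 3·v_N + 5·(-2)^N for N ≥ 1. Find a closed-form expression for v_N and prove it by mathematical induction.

Computing the first terms: v_1 = 8, v_2 = 14, v_3 = 62. This suggests v_N = -(-2)^N + 2·3^N.
When N = 1: the formula gives 8 = 8 = v_1.
Inductive step: assume the claim holds for N = i, so v_i = -(-2)^i + 2·3^i.
Then v_{i+1} = 3·v_i + 5·(-2)^i = 3·(-(-2)^i + 2·3^i) + 5·(-2)^i = -(-2)^(i + 1) + 2·3^(i + 1),
which is the claimed formula at N = i+1.
Hence, by induction on N, the claim holds for every N ≥ 1.

v_N = -(-2)^N + 2·3^N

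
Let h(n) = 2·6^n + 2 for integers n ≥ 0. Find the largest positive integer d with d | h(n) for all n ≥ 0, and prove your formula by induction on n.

d = 2

Computing the first values: h(0) = 4 and h(1) = 14; gcd(4, 14) = 2, so d ≤ 2.
We prove 2 | 2·6^n + 2 for all n ≥ 0 by induction on n.
For the base case n = 0: h(0) = 4 = 2·(2), so 2 | h(0).
Suppose the result is true for n = k, i.e. 2 | h(k). Then
h(k+1) = 2·6^(k+1) + 2 = 6·(2·6^k + 2) - 10 = 6·h(k) - 10. The first term is divisible by 2 by the inductive hypothesis, and -10 is divisible by 2. Hence 2 | h(k+1).
By induction, the statement is established for all n ≥ 0.
Therefore the largest such d is 2.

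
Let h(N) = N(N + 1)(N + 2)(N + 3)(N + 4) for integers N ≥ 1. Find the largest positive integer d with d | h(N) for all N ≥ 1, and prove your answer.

Computing the first values: h(1) = 120 and h(2) = 720; gcd(120, 720) = 120, so d ≤ 120.
We prove 120 | N(N + 1)(N + 2)(N + 3)(N + 4) for all N ≥ 1 by induction on N.
Base case (N = 1): h(1) = 120 = 120·(1), so 120 | h(1).
Suppose the result is true for N = m, i.e. 120 | h(m). Then
h(m+1) − h(m) = (m+1)·(m+2)·(m+3)·(m+4)·(m+5) − m·(m+1)·(m+2)·(m+3)·(m+4) = (m+1)·(m+2)·(m+3)·(m+4)·[(m+5) − m] = 5·(m+1)·(m+2)·(m+3)·(m+4). The product of 4 consecutive integers is divisible by (4)! = 24, so h(m+1) − h(m) is divisible by 5·24 = 120. By the inductive hypothesis 120 | h(m), hence 120 | h(m+1).
This completes the induction.
Therefore the largest such d is 120.

d = 120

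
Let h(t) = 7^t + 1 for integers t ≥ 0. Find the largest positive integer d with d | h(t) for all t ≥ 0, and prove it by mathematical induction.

d = 2

Computing the first values: h(0) = 2 and h(1) = 8; gcd(2, 8) = 2, so d ≤ 2.
We prove 2 | 7^t + 1 for all t ≥ 0 by induction on t.
Base case (t = 0): h(0) = 2 = 2·(1), so 2 | h(0).
For the inductive step, assume it holds for an arbitrary i ≥ 0, i.e. 2 | h(i). Then
h(i+1) = 7^(i+1) + 1 = 7·(7^i + 1) - 6 = 7·h(i) - 6. The first term is divisible by 2 by the inductive hypothesis, and -6 is divisible by 2. Hence 2 | h(i+1).
This completes the induction.
Therefore the largest such d is 2.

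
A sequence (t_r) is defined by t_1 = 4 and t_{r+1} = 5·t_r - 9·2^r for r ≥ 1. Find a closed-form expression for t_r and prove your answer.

Computing the first terms: t_1 = 4, t_2 = 2, t_3 = -26. This suggests t_r = 3·2^r - 2·5^(r - 1).
Base case (r = 1): the formula gives 4 = 4 = t_1.
For the inductive step, assume it holds for an arbitrary j ≥ 1, so t_j = 3·2^j - 2·5^(j - 1).
Then t_{j+1} = 5·t_j - 9·2^j = 5·(3·2^j - 2·5^(j - 1)) - 9·2^j = 3·2^(j + 1) - 2·5^j = 3·2^(j+1) - 2·5^((j+1) - 1),
which is the claimed formula at r = j+1.
Hence, by induction on r, the claim holds for every r ≥ 1.

t_r = 3·2^r - 2·5^(r - 1)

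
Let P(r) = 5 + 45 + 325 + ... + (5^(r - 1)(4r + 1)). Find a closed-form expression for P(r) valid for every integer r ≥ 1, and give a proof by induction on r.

P(r) = 5^r·r

We claim P(r) = 5^r·r for all r ≥ 1.
Base step (r = 1): P(1) = 5, and the closed form gives 5. They agree.
Inductive step: assume the claim holds for r = i, so P(i) = 5^i·i.
Then P(i+1) = P(i) + (5^i(4i + 5)) = (5^i·i) + (5^i(4i + 5)).
Simplifying, P(i+1) = 5^(i + 1)(i + 1) = 5^(i+1)·(i+1),
which is the closed form with r = i+1.
By the principle of mathematical induction, the result holds for all r ≥ 1.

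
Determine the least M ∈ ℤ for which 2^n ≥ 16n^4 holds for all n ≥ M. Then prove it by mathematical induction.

At n = 21: 2097152 < 3111696, so the inequality fails and M ≥ 22. We prove 2^n ≥ 16n^4 for all n ≥ 22.
For the base case n = 22: 2^n = 4194304 and 16n^4 = 3748096, so 4194304 ≥ 3748096.
For the inductive step, assume it holds for an arbitrary j ≥ 22, so 2^j ≥ 16j^4.
Then 2^(j + 1) = 2·(2^j) ≥ 2·(16j^4).
Also, for j ≥ 22 we have 2·(16j^4) ≥ 16(j+1)^4, since 2 ≥ (1 + 1/j)^4 for all j ≥ 22.
Combining, 2^(j + 1) ≥ 16(j+1)^4.
By induction, the statement is established for all n ≥ 22.
Hence the smallest such M is 22.

M = 22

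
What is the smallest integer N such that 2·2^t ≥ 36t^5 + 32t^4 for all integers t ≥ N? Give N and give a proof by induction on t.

At t = 28: 536870912 < 639242240, so the inequality fails and N ≥ 29. We prove 2·2^t ≥ 36t^5 + 32t^4 for all t ≥ 29.
When t = 29: 2·2^t = 1073741824 and 36t^5 + 32t^4 = 761034356, so 1073741824 ≥ 761034356.
Suppose the result is true for t = i, so 2·2^i ≥ 36i^5 + 32i^4.
Then 2·2^(i + 1) = 2·(2·2^i) ≥ 2·(36i^5 + 32i^4).
Also, for i ≥ 29 we have 2·(36i^5 + 32i^4) ≥ 36(i+1)^5 + 32(i+1)^4, since 2·(36i^5 + 32i^4) − (36(i+1)^5 + 32(i+1)^4) = 36i^5 - 148i^4 - 488i^3 - 552i^2 - 308i - 68, which is nonnegative for all i ≥ 29.
Combining, 2·2^(i + 1) ≥ 36(i+1)^5 + 32(i+1)^4.
By the principle of mathematical induction, the result holds for all t ≥ 29.
Hence the smallest such N is 29.

N = 29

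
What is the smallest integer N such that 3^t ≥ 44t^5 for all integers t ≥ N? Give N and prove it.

At t = 16: 43046721 < 46137344, so the inequality fails and N ≥ 17. We prove 3^t ≥ 44t^5 for all t ≥ 17.
When t = 17: 3^t = 129140163 and 44t^5 = 62473708, so 129140163 ≥ 62473708.
For the inductive step, assume it holds for an arbitrary p ≥ 17, so 3^p ≥ 44p^5.
Then 3^(p + 1) = 3·(3^p) ≥ 3·(44p^5).
Also, for p ≥ 17 we have 3·(44p^5) ≥ 44(p+1)^5, since 3 ≥ (1 + 1/p)^5 for all p ≥ 17.
Combining, 3^(p + 1) ≥ 44(p+1)^5.
Hence, by induction on t, the claim holds for every t ≥ 17.
Hence the smallest such N is 17.

N = 17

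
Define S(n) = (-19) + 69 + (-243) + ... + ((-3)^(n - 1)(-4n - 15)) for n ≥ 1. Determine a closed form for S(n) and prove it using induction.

We claim S(n) = (-3)^n(n + 4) - 4 for all n ≥ 1.
Base case (n = 1): S(1) = -19, and the closed form gives -19. They agree.
Inductive step: assume the claim holds for n = p, so S(p) = (-3)^p(p + 4) - 4.
Then S(p+1) = S(p) + ((-3)^p(-4p - 19)) = ((-3)^p(p + 4) - 4) + ((-3)^p(-4p - 19)).
Simplifying, S(p+1) = -3(-3)^p·p - 15(-3)^p - 4 = (-3)^(p+1)((p+1) + 4) - 4,
which is the closed form with n = p+1.
Hence, by induction on n, the claim holds for every n ≥ 1.

S(n) = (-3)^n(n + 4) - 4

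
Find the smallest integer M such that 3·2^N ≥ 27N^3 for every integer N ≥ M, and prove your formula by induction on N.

At N = 14: 49152 < 74088, so the inequality fails and M ≥ 15. We prove 3·2^N ≥ 27N^3 for all N ≥ 15.
Base step (N = 15): 3·2^N = 98304 and 27N^3 = 91125, so 98304 ≥ 91125.
Inductive step: suppose the statement holds for some j ≥ 15, so 3·2^j ≥ 27j^3.
Then 3·2^(j + 1) = 2·(3·2^j) ≥ 2·(27j^3).
Also, for j ≥ 15 we have 2·(27j^3) ≥ 27(j+1)^3, since 2 ≥ (1 + 1/j)^3 for all j ≥ 15.
Combining, 3·2^(j + 1) ≥ 27(j+1)^3.
This completes the induction.
Hence the smallest such M is 15.

M = 15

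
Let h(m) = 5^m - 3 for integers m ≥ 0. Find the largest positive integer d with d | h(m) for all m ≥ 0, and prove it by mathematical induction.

Computing the first values: h(0) = -2 and h(1) = 2; gcd(-2, 2) = 2, so d ≤ 2.
We prove 2 | 5^m - 3 for all m ≥ 0 by induction on m.
Base case (m = 0): h(0) = -2 = 2·(-1), so 2 | h(0).
Suppose the result is true for m = i, i.e. 2 | h(i). Then
h(i+1) = 5^(i+1) - 3 = 5·(5^i - 3) + 12 = 5·h(i) + 12. The first term is divisible by 2 by the inductive hypothesis, and 12 is divisible by 2. Hence 2 | h(i+1).
Hence, by induction on m, the claim holds for every m ≥ 0.
Therefore the largest such d is 2.

d = 2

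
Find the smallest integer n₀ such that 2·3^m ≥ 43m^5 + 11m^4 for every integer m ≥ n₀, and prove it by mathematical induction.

n₀ = 16

At m = 15: 28697814 < 33210000, so the inequality fails and n₀ ≥ 16. We prove 2·3^m ≥ 43m^5 + 11m^4 for all m ≥ 16.
Base step (m = 16): 2·3^m = 86093442 and 43m^5 + 11m^4 = 45809664, so 86093442 ≥ 45809664.
For the inductive step, assume it holds for an arbitrary k ≥ 16, so 2·3^k ≥ 43k^5 + 11k^4.
Then 2·3^(k + 1) = 3·(2·3^k) ≥ 3·(43k^5 + 11k^4).
Also, for k ≥ 16 we have 3·(43k^5 + 11k^4) ≥ 43(k+1)^5 + 11(k+1)^4, since 3·(43k^5 + 11k^4) − (43(k+1)^5 + 11(k+1)^4) = 86k^5 - 193k^4 - 474k^3 - 496k^2 - 259k - 54, which is nonnegative for all k ≥ 16.
Combining, 2·3^(k + 1) ≥ 43(k+1)^5 + 11(k+1)^4.
This completes the induction.
Hence the smallest such n₀ is 16.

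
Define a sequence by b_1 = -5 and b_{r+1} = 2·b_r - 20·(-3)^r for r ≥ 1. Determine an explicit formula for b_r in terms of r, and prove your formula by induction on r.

b_r = 4(-3)^r + 7·2^(r - 1)

Computing the first terms: b_1 = -5, b_2 = 50, b_3 = -80. This suggests b_r = 4(-3)^r + 7·2^(r - 1).
Base step (r = 1): the formula gives -5 = -5 = b_1.
Inductive step: suppose the statement holds for some k ≥ 1, so b_k = 4(-3)^k + 7·2^(k - 1).
Then b_{k+1} = 2·b_k - 20·(-3)^k = 2·(4(-3)^k + 7·2^(k - 1)) - 20·(-3)^k = 4(-3)^(k + 1) + 7·2^k = 4(-3)^(k+1) + 7·2^((k+1) - 1),
which is the claimed formula at r = k+1.
This completes the induction.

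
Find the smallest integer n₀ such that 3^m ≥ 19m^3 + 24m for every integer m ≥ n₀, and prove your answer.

At m = 8: 6561 < 9920, so the inequality fails and n₀ ≥ 9. We prove 3^m ≥ 19m^3 + 24m for all m ≥ 9.
Base step (m = 9): 3^m = 19683 and 19m^3 + 24m = 14067, so 19683 ≥ 14067.
For the inductive step, assume it holds for an arbitrary k ≥ 9, so 3^k ≥ 19k^3 + 24k.
Then 3^(k + 1) = 3·(3^k) ≥ 3·(19k^3 + 24k).
Also, for k ≥ 9 we have 3·(19k^3 + 24k) ≥ 19(k+1)^3 + 24(k+1), since 3·(19k^3 + 24k) − (19(k+1)^3 + 24(k+1)) = 38k^3 - 57k^2 - 9k - 43, which is nonnegative for all k ≥ 9.
Combining, 3^(k + 1) ≥ 19(k+1)^3 + 24(k+1).
By induction, the statement is established for all m ≥ 9.
Hence the smallest such n₀ is 9.

n₀ = 9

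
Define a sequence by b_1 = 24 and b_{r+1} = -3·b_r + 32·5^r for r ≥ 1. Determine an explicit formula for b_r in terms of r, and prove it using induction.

b_r = 4(-3)^(r - 1) + 4·5^r

Computing the first terms: b_1 = 24, b_2 = 88, b_3 = 536. This suggests b_r = 4(-3)^(r - 1) + 4·5^r.
For the base case r = 1: the formula gives 24 = 24 = b_1.
For the inductive step, assume it holds for an arbitrary i ≥ 1, so b_i = 4(-3)^(i - 1) + 4·5^i.
Then b_{i+1} = -3·b_i + 32·5^i = -3·(4(-3)^(i - 1) + 4·5^i) + 32·5^i = 4(-3)^i + 4·5^(i + 1) = 4(-3)^((i+1) - 1) + 4·5^(i+1),
which is the claimed formula at r = i+1.
By the principle of mathematical induction, the result holds for all r ≥ 1.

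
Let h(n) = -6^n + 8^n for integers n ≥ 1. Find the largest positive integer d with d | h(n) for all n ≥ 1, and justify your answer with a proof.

Computing the first values: h(1) = 2 and h(2) = 28; gcd(2, 28) = 2, so d ≤ 2.
We prove 2 | -6^n + 8^n for all n ≥ 1 by induction on n.
Base case (n = 1): h(1) = 2 = 2·(1), so 2 | h(1).
Suppose the result is true for n = j, i.e. 2 | h(j). Then
8^{j+1} − 6^{j+1} = 8·8^j − 6·6^j = 8·(8^j − 6^j) + (2)·6^j. The first term is divisible by 2 by the inductive hypothesis, and the second term (2)·6^j is divisible by 2 since 2 | 2. Hence 2 | h(j+1).
By induction, the statement is established for all n ≥ 1.
Therefore the largest such d is 2.

d = 2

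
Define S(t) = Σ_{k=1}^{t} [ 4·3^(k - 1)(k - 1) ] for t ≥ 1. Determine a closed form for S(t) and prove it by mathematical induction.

We claim S(t) = 3^t(2t - 3) + 3 for all t ≥ 1.
Base step (t = 1): S(1) = 0, and the closed form gives 0. They agree.
Suppose the result is true for t = k, so S(k) = 3^k(2k - 3) + 3.
Then S(k+1) = S(k) + (4·3^k·k) = (3^k(2k - 3) + 3) + (4·3^k·k).
Simplifying, S(k+1) = 6·3^k·k - 3·3^k + 3 = 3^(k+1)(2(k+1) - 3) + 3,
which is the closed form with t = k+1.
By induction, the statement is established for all t ≥ 1.

S(t) = 3^t(2t - 3) + 3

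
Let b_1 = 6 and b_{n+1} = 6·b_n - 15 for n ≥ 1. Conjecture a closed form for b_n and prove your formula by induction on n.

Computing the first terms: b_1 = 6, b_2 = 21, b_3 = 111. This suggests b_n = 3·6^(n - 1) + 3.
Base step (n = 1): the formula gives 6 = 6 = b_1.
Inductive step: assume the claim holds for n = m, so b_m = 3·6^(m - 1) + 3.
Then b_{m+1} = 6·b_m - 15 = 6·(3·6^(m - 1) + 3) - 15 = 3·6^m + 3 = 3·6^((m+1) - 1) + 3,
which is the claimed formula at n = m+1.
Hence, by induction on n, the claim holds for every n ≥ 1.

b_n = 3·6^(n - 1) + 3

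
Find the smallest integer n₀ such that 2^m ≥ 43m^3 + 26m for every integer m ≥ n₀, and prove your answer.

At m = 17: 131072 < 211701, so the inequality fails and n₀ ≥ 18. We prove 2^m ≥ 43m^3 + 26m for all m ≥ 18.
Base case (m = 18): 2^m = 262144 and 43m^3 + 26m = 251244, so 262144 ≥ 251244.
Suppose the result is true for m = i, so 2^i ≥ 43i^3 + 26i.
Then 2^(i + 1) = 2·(2^i) ≥ 2·(43i^3 + 26i).
Also, for i ≥ 18 we have 2·(43i^3 + 26i) ≥ 43(i+1)^3 + 26(i+1), since 2·(43i^3 + 26i) − (43(i+1)^3 + 26(i+1)) = 43i^3 - 129i^2 - 103i - 69, which is nonnegative for all i ≥ 18.
Combining, 2^(i + 1) ≥ 43(i+1)^3 + 26(i+1).
By the principle of mathematical induction, the result holds for all m ≥ 18.
Hence the smallest such n₀ is 18.

n₀ = 18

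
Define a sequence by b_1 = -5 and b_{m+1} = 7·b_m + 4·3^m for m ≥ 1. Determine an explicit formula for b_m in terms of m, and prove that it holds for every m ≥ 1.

b_m = -3^m - 2·7^(m - 1)

Computing the first terms: b_1 = -5, b_2 = -23, b_3 = -125. This suggests b_m = -3^m - 2·7^(m - 1).
Base step (m = 1): the formula gives -5 = -5 = b_1.
Suppose the result is true for m = p, so b_p = -3^p - 2·7^(p - 1).
Then b_{p+1} = 7·b_p + 4·3^p = 7·(-3^p - 2·7^(p - 1)) + 4·3^p = -3^(p + 1) - 2·7^p = -3^(p+1) - 2·7^((p+1) - 1),
which is the claimed formula at m = p+1.
This completes the induction.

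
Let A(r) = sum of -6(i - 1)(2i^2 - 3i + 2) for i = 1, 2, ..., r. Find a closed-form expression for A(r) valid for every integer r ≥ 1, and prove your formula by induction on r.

A(r) = -r(r - 1)(3r^2 - r + 2)

We claim A(r) = -r(r - 1)(3r^2 - r + 2) for all r ≥ 1.
For the base case r = 1: A(1) = 0, and the closed form gives 0. They agree.
Inductive step: suppose the statement holds for some i ≥ 1, so A(i) = i(-3i^3 + 4i^2 - 3i + 2).
Then A(i+1) = A(i) + (6i(-2i^2 - i - 1)) = (i(-3i^3 + 4i^2 - 3i + 2)) + (6i(-2i^2 - i - 1)).
Simplifying, A(i+1) = -i(i + 1)(3i^2 + 5i + 4) = -(i+1)((i+1) - 1)(3(i+1)^2 - (i+1) + 2),
which is the closed form with r = i+1.
By induction, the statement is established for all r ≥ 1.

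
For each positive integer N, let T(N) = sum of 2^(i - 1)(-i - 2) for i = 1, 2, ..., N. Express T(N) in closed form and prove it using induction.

We claim T(N) = -2^N(N + 1) + 1 for all N ≥ 1.
When N = 1: T(1) = -3, and the closed form gives -3. They agree.
Suppose the result is true for N = i, so T(i) = -2^i(i + 1) + 1.
Then T(i+1) = T(i) + (2^i(-i - 3)) = (-2^i(i + 1) + 1) + (2^i(-i - 3)).
Simplifying, T(i+1) = -2^(i + 1)i - 2^(i + 2) + 1 = -2^(i+1)((i+1) + 1) + 1,
which is the closed form with N = i+1.
This completes the induction.

T(N) = -2^N(N + 1) + 1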